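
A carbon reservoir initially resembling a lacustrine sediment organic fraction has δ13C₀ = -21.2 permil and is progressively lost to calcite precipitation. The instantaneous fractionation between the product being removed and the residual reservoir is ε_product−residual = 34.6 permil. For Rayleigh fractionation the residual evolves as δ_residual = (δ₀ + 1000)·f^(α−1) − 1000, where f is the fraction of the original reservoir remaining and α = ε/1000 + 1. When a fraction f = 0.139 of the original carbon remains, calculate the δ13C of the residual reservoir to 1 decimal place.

-85.8 permil

Rayleigh residual: δ_res = (δ₀ + 1000)·f^(α−1) − 1000
α = ε/1000 + 1 = 1.03460, so α − 1 = 0.03460
f^(α−1) = 0.139^(0.03460) = 0.934003
δ_res = (-21.2 + 1000) × 0.934003 − 1000 = 914.202 − 1000 = -85.80 permil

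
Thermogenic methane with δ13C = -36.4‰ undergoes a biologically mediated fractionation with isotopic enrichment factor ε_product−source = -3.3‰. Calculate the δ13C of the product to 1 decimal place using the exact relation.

-39.6‰

Exactly, δ_product = (δ_source + 1000)·(ε/1000 + 1) − 1000.
δ_product = (-36.4 + 1000) × (-3.3/1000 + 1) − 1000
δ_product = -39.58‰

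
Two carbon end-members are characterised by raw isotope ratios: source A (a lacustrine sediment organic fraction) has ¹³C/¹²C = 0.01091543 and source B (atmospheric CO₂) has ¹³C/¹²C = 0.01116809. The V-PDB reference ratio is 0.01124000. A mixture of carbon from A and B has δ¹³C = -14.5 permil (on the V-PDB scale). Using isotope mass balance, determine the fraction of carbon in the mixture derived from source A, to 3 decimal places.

δ_A = (0.01091543/0.01124000 − 1)×1000 = (0.971124 − 1)×1000 = -28.876 permil
δ_B = (0.01116809/0.01124000 − 1)×1000 = (0.993602 − 1)×1000 = -6.398 permil
f_A = (δ_mix − δ_B)/(δ_A − δ_B) = (-14.5 − (-6.398))/(-28.876 − (-6.398))
f_A = -8.102 / -22.479 = 0.3604

0.360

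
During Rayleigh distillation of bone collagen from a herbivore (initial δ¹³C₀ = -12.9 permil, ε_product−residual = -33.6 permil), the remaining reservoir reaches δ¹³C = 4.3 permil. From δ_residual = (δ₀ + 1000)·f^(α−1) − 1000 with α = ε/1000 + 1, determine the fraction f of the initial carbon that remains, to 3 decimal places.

0.598

α − 1 = ε/1000 = -0.0336
(δ_res + 1000)/(δ₀ + 1000) = (4.3 + 1000)/(-12.9 + 1000) = 1004.3/987.1 = 1.017425
f = 1.017425^(1/-0.0336) = exp(ln(1.017425)/-0.0336) = exp(0.01727/-0.0336)
f = exp(-0.5141) = 0.5980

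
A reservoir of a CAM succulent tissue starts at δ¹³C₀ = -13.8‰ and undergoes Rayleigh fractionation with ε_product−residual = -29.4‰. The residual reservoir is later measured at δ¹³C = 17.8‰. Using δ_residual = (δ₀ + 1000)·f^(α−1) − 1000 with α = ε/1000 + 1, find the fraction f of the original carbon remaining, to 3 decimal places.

0.342

α − 1 = ε/1000 = -0.0294
(δ_res + 1000)/(δ₀ + 1000) = (17.8 + 1000)/(-13.8 + 1000) = 1017.8/986.2 = 1.032042
f = 1.032042^(1/-0.0294) = exp(ln(1.032042)/-0.0294) = exp(0.03154/-0.0294)
f = exp(-1.0728) = 0.3421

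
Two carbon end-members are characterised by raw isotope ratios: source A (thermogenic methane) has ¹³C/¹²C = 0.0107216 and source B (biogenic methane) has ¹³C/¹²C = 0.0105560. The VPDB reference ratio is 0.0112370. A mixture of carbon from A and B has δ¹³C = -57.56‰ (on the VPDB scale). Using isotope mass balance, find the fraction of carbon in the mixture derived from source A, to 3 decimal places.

δ_A = (0.0107216/0.0112370 − 1)×1000 = (0.954134 − 1)×1000 = -45.866‰
δ_B = (0.0105560/0.0112370 − 1)×1000 = (0.939397 − 1)×1000 = -60.603‰
f_A = (δ_mix − δ_B)/(δ_A − δ_B) = (-57.56 − (-60.603))/(-45.866 − (-60.603))
f_A = 3.043 / 14.737 = 0.2065

0.207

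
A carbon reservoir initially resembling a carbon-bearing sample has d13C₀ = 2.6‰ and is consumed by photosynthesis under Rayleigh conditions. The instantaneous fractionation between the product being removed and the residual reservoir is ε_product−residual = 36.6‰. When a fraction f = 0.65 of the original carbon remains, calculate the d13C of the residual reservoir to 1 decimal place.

Rayleigh residual: δ_res = (δ₀ + 1000)·f^(α−1) − 1000
α = ε/1000 + 1 = 1.03660, so α − 1 = 0.03660
f^(α−1) = 0.65^(0.03660) = 0.984357
δ_res = (2.6 + 1000) × 0.984357 − 1000 = 986.916 − 1000 = -13.08‰

-13.1‰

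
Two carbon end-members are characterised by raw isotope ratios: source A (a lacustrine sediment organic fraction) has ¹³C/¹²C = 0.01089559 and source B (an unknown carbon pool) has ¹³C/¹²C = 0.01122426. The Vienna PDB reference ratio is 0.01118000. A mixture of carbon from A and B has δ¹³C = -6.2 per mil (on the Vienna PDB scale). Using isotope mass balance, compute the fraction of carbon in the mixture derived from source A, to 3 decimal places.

δ_A = (0.01089559/0.01118000 − 1)×1000 = (0.974561 − 1)×1000 = -25.439 per mil
δ_B = (0.01122426/0.01118000 − 1)×1000 = (1.003959 − 1)×1000 = 3.959 per mil
f_A = (δ_mix − δ_B)/(δ_A − δ_B) = (-6.2 − (3.959))/(-25.439 − (3.959))
f_A = -10.159 / -29.398 = 0.3456

0.346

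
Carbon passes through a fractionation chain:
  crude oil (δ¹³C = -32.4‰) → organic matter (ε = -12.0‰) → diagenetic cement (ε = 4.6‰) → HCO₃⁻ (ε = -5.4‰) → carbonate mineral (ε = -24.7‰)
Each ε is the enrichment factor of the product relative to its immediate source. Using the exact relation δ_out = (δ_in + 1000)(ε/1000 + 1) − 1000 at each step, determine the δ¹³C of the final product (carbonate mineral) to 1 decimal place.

-68.4‰

step 1: δ = (-32.40 + 1000)·(-12.0/1000 + 1) − 1000 = -44.01‰
step 2: δ = (-44.01 + 1000)·(4.6/1000 + 1) − 1000 = -39.61‰
step 3: δ = (-39.61 + 1000)·(-5.4/1000 + 1) − 1000 = -44.80‰
step 4: δ = (-44.80 + 1000)·(-24.7/1000 + 1) − 1000 = -68.39‰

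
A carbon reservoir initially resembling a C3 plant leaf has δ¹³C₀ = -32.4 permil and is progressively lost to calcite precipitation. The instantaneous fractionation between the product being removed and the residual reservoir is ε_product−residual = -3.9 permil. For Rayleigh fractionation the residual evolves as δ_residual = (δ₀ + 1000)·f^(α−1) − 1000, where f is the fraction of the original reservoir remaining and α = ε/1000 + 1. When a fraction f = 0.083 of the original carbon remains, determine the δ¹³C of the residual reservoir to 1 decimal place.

-23.0 permil

Rayleigh residual: δ_res = (δ₀ + 1000)·f^(α−1) − 1000
α = ε/1000 + 1 = 0.99610, so α − 1 = -0.00390
f^(α−1) = 0.083^(-0.00390) = 1.009754
δ_res = (-32.4 + 1000) × 1.009754 − 1000 = 977.038 − 1000 = -22.96 permil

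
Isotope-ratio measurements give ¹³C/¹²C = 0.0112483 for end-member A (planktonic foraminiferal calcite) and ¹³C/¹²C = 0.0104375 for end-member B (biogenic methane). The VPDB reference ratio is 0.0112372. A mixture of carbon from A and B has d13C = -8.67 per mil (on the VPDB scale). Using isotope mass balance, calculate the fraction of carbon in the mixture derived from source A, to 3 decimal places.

0.866

δ_A = (0.0112483/0.0112372 − 1)×1000 = (1.000988 − 1)×1000 = 0.988 per mil
δ_B = (0.0104375/0.0112372 − 1)×1000 = (0.928835 − 1)×1000 = -71.165 per mil
f_A = (δ_mix − δ_B)/(δ_A − δ_B) = (-8.67 − (-71.165))/(0.988 − (-71.165))
f_A = 62.495 / 72.153 = 0.8661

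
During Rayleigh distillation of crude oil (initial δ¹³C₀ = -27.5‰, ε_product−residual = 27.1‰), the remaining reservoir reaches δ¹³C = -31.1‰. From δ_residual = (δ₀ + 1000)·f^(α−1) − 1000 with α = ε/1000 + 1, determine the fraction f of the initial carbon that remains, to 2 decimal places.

0.87

α − 1 = ε/1000 = 0.0271
(δ_res + 1000)/(δ₀ + 1000) = (-31.1 + 1000)/(-27.5 + 1000) = 968.9/972.5 = 0.996298
f = 0.996298^(1/0.0271) = exp(ln(0.996298)/0.0271) = exp(-0.00371/0.0271)
f = exp(-0.1369) = 0.8721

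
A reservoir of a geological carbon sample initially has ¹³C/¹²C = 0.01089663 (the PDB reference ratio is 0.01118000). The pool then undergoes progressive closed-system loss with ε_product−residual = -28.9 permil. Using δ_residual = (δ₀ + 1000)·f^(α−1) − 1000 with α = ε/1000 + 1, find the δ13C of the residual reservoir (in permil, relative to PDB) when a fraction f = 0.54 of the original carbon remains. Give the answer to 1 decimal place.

δ₀ = (0.01089663/0.01118000 − 1)×1000 = (0.974654 − 1)×1000 = -25.346 permil
α − 1 = ε/1000 = -0.0289
f^(α−1) = 0.54^(-0.0289) = 1.017967
δ_res = (-25.346 + 1000) × 1.017967 − 1000 = 992.166 − 1000 = -7.83 permil

-7.8 permil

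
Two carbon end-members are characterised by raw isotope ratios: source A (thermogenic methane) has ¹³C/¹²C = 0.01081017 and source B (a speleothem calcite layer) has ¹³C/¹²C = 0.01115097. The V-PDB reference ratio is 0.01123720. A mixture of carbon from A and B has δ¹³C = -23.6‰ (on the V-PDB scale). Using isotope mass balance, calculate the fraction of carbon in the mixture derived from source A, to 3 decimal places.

δ_A = (0.01081017/0.01123720 − 1)×1000 = (0.961999 − 1)×1000 = -38.001‰
δ_B = (0.01115097/0.01123720 − 1)×1000 = (0.992326 − 1)×1000 = -7.674‰
f_A = (δ_mix − δ_B)/(δ_A − δ_B) = (-23.6 − (-7.674))/(-38.001 − (-7.674))
f_A = -15.926 / -30.328 = 0.5251

0.525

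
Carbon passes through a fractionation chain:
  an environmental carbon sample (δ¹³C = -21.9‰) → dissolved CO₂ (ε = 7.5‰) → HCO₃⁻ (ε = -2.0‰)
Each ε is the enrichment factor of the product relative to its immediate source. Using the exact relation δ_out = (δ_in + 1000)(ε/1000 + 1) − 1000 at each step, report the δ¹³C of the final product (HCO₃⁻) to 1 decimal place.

step 1: δ = (-21.90 + 1000)·(7.5/1000 + 1) − 1000 = -14.56‰
step 2: δ = (-14.56 + 1000)·(-2.0/1000 + 1) − 1000 = -16.54‰

-16.5‰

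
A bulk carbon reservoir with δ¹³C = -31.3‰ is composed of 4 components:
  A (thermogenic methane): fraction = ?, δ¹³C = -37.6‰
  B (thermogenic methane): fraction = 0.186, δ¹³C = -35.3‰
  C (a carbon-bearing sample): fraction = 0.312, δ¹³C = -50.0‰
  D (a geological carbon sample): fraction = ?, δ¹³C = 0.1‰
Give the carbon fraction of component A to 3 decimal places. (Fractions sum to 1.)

0.244

Let f_A and f_D be the unknown fractions; fractions sum to 1 so f_A + f_D = 0.502.
Mass balance: Σ fᵢ·δᵢ = δ_bulk ⇒ f_A·(-37.6) + f_D·(0.1) = -31.3 − (-22.166) = -9.134
Substitute f_D = 0.502 − f_A:
f_A·(-37.6 − 0.1) = -9.134 − 0.502×(0.1) = -9.184
f_A = -9.184 / -37.7 = 0.2436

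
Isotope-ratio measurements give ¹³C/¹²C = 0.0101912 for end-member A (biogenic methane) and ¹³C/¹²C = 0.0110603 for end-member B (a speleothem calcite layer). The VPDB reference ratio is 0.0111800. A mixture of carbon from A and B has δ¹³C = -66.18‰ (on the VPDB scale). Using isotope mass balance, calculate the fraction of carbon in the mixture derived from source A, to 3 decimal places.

δ_A = (0.0101912/0.0111800 − 1)×1000 = (0.911556 − 1)×1000 = -88.444‰
δ_B = (0.0110603/0.0111800 − 1)×1000 = (0.989293 − 1)×1000 = -10.707‰
f_A = (δ_mix − δ_B)/(δ_A − δ_B) = (-66.18 − (-10.707))/(-88.444 − (-10.707))
f_A = -55.473 / -77.737 = 0.7136

0.714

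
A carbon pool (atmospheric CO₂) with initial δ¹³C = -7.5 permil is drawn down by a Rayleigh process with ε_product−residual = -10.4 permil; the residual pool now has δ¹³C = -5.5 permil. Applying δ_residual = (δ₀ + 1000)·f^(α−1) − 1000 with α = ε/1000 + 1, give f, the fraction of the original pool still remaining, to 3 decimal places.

α − 1 = ε/1000 = -0.0104
(δ_res + 1000)/(δ₀ + 1000) = (-5.5 + 1000)/(-7.5 + 1000) = 994.5/992.5 = 1.002015
f = 1.002015^(1/-0.0104) = exp(ln(1.002015)/-0.0104) = exp(0.00201/-0.0104)
f = exp(-0.1936) = 0.8240

0.824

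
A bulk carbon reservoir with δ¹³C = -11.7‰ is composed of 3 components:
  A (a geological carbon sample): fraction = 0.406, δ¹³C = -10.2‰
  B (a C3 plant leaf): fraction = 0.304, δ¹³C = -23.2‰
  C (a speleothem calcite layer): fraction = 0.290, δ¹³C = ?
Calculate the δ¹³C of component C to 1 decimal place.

Isotope mass balance: δ_bulk = Σ fᵢ·δᵢ.
-11.7 = 0.406×(-10.2) + 0.304×(-23.2) + 0.290×δ_C
0.290·δ_C = -11.7 − (-11.194) = -0.506
δ_C = -0.506 / 0.290 = -1.74‰

-1.7‰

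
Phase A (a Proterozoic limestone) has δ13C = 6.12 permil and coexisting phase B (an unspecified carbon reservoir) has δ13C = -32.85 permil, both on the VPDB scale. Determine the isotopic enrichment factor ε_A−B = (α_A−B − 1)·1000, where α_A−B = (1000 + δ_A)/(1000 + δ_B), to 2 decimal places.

40.29 permil

α_A−B = (1000 + 6.12) / (1000 + -32.85) = 1006.12 / 967.15 = 1.040294
ε_A−B = (1.040294 − 1) × 1000 = 40.294 permil
(The approximation ε ≈ δ_A − δ_B would give 38.97 permil.)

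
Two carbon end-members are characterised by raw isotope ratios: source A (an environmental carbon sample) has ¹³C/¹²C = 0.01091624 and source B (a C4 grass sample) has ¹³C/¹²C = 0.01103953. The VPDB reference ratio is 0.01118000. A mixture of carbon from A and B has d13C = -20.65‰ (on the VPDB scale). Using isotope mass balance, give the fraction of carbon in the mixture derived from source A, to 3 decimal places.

δ_A = (0.01091624/0.01118000 − 1)×1000 = (0.976408 − 1)×1000 = -23.592‰
δ_B = (0.01103953/0.01118000 − 1)×1000 = (0.987436 − 1)×1000 = -12.564‰
f_A = (δ_mix − δ_B)/(δ_A − δ_B) = (-20.65 − (-12.564))/(-23.592 − (-12.564))
f_A = -8.086 / -11.028 = 0.7332

0.733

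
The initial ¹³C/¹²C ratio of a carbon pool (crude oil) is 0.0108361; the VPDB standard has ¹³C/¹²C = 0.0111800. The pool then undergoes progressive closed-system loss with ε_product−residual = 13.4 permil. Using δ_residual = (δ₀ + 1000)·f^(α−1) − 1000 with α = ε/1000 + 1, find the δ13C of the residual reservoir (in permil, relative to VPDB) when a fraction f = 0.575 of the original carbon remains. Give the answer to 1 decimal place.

-37.9 permil

δ₀ = (0.0108361/0.0111800 − 1)×1000 = (0.969240 − 1)×1000 = -30.760 permil
α − 1 = ε/1000 = 0.0134
f^(α−1) = 0.575^(0.0134) = 0.992612
δ_res = (-30.760 + 1000) × 0.992612 − 1000 = 962.079 − 1000 = -37.92 permil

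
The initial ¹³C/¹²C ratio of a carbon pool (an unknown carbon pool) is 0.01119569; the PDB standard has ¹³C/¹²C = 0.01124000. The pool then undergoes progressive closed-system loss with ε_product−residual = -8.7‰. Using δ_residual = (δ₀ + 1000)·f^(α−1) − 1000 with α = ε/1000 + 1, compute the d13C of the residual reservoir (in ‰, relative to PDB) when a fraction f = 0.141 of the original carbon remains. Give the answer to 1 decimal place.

13.2‰

δ₀ = (0.01119569/0.01124000 − 1)×1000 = (0.996058 − 1)×1000 = -3.942‰
α − 1 = ε/1000 = -0.0087
f^(α−1) = 0.141^(-0.0087) = 1.017189
δ_res = (-3.942 + 1000) × 1.017189 − 1000 = 1013.179 − 1000 = 13.18‰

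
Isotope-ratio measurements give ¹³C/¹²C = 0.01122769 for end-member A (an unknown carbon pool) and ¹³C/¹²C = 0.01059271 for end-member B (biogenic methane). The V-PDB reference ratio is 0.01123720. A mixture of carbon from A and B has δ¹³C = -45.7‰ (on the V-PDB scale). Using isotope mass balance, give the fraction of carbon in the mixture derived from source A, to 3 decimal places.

0.206

δ_A = (0.01122769/0.01123720 − 1)×1000 = (0.999154 − 1)×1000 = -0.846‰
δ_B = (0.01059271/0.01123720 − 1)×1000 = (0.942647 − 1)×1000 = -57.353‰
f_A = (δ_mix − δ_B)/(δ_A − δ_B) = (-45.7 − (-57.353))/(-0.846 − (-57.353))
f_A = 11.653 / 56.507 = 0.2062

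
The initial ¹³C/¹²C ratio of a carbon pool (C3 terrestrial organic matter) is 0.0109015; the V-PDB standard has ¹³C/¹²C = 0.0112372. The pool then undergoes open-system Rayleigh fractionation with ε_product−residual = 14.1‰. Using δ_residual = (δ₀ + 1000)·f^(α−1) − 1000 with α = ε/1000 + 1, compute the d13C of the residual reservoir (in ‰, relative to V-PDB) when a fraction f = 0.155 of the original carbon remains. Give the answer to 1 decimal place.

δ₀ = (0.0109015/0.0112372 − 1)×1000 = (0.970126 − 1)×1000 = -29.874‰
α − 1 = ε/1000 = 0.0141
f^(α−1) = 0.155^(0.0141) = 0.974055
δ_res = (-29.874 + 1000) × 0.974055 − 1000 = 944.957 − 1000 = -55.04‰

-55.0‰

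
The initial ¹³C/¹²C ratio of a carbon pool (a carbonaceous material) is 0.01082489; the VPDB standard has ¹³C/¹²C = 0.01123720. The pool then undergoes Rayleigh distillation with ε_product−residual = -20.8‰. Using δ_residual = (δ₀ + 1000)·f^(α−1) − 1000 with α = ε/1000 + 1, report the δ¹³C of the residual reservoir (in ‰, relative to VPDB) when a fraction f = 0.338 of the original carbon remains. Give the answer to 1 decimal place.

δ₀ = (0.01082489/0.01123720 − 1)×1000 = (0.963308 − 1)×1000 = -36.692‰
α − 1 = ε/1000 = -0.0208
f^(α−1) = 0.338^(-0.0208) = 1.022818
δ_res = (-36.692 + 1000) × 1.022818 − 1000 = 985.290 − 1000 = -14.71‰

-14.7‰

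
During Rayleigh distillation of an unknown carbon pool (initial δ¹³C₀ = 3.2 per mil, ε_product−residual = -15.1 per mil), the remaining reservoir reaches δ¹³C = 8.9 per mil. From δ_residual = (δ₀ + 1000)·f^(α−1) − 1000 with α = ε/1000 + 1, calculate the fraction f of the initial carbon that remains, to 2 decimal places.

α − 1 = ε/1000 = -0.0151
(δ_res + 1000)/(δ₀ + 1000) = (8.9 + 1000)/(3.2 + 1000) = 1008.9/1003.2 = 1.005682
f = 1.005682^(1/-0.0151) = exp(ln(1.005682)/-0.0151) = exp(0.00567/-0.0151)
f = exp(-0.3752) = 0.6871

0.69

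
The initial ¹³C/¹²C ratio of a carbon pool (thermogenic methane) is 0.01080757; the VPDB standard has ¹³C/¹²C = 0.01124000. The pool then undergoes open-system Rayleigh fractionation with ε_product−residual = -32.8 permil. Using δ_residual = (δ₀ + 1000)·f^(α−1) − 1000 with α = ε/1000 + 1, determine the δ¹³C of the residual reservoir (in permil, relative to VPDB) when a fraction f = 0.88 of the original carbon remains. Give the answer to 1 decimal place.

-34.4 permil

δ₀ = (0.01080757/0.01124000 − 1)×1000 = (0.961528 − 1)×1000 = -38.472 permil
α − 1 = ε/1000 = -0.0328
f^(α−1) = 0.88^(-0.0328) = 1.004202
δ_res = (-38.472 + 1000) × 1.004202 − 1000 = 965.568 − 1000 = -34.43 permil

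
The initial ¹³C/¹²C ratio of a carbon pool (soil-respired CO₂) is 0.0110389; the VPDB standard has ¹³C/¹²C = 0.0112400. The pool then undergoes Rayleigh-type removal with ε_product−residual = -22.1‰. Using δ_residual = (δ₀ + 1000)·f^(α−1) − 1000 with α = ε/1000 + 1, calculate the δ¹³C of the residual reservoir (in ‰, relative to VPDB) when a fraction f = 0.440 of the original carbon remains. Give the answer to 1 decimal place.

0.1‰

δ₀ = (0.0110389/0.0112400 − 1)×1000 = (0.982109 − 1)×1000 = -17.891‰
α − 1 = ε/1000 = -0.0221
f^(α−1) = 0.440^(-0.0221) = 1.018309
δ_res = (-17.891 + 1000) × 1.018309 − 1000 = 1000.090 − 1000 = 0.09‰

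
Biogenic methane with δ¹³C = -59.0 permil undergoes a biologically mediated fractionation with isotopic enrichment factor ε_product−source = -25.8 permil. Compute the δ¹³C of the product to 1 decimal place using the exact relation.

-83.3 permil

Exactly, δ_product = (δ_source + 1000)·(ε/1000 + 1) − 1000.
δ_product = (-59.0 + 1000) × (-25.8/1000 + 1) − 1000
δ_product = -83.28 permil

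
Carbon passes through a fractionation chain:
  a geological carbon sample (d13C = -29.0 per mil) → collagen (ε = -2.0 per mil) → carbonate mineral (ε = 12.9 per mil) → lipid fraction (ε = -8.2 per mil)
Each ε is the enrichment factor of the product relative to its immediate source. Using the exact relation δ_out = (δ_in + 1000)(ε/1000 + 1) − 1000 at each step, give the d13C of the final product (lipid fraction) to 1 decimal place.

-26.5 per mil

step 1: δ = (-29.00 + 1000)·(-2.0/1000 + 1) − 1000 = -30.94 per mil
step 2: δ = (-30.94 + 1000)·(12.9/1000 + 1) − 1000 = -18.44 per mil
step 3: δ = (-18.44 + 1000)·(-8.2/1000 + 1) − 1000 = -26.49 per mil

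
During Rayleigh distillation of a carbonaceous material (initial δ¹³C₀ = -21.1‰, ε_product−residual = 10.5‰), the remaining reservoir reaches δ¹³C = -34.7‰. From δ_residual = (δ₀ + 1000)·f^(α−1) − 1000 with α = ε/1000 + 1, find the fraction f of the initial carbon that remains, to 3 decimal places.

0.264

α − 1 = ε/1000 = 0.0105
(δ_res + 1000)/(δ₀ + 1000) = (-34.7 + 1000)/(-21.1 + 1000) = 965.3/978.9 = 0.986107
f = 0.986107^(1/0.0105) = exp(ln(0.986107)/0.0105) = exp(-0.01399/0.0105)
f = exp(-1.3324) = 0.2638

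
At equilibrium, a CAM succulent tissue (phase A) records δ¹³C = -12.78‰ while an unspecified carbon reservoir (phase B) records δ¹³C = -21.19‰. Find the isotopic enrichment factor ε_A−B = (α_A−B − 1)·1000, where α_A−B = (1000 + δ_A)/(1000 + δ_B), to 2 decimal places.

8.59‰

α_A−B = (1000 + -12.78) / (1000 + -21.19) = 987.22 / 978.81 = 1.008592
ε_A−B = (1.008592 − 1) × 1000 = 8.592‰
(The approximation ε ≈ δ_A − δ_B would give 8.41‰.)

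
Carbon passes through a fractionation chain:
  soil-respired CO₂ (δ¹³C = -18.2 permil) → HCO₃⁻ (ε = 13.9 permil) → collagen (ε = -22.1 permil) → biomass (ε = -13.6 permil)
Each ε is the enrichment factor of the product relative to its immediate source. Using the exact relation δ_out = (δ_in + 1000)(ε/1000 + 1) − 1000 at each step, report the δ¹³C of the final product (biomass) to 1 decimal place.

step 1: δ = (-18.20 + 1000)·(13.9/1000 + 1) − 1000 = -4.55 permil
step 2: δ = (-4.55 + 1000)·(-22.1/1000 + 1) − 1000 = -26.55 permil
step 3: δ = (-26.55 + 1000)·(-13.6/1000 + 1) − 1000 = -39.79 permil

-39.8 permil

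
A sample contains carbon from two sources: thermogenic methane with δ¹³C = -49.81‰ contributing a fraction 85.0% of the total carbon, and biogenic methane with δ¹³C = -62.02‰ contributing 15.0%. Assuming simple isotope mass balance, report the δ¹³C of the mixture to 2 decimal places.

δ_mix = f_A·δ_A + f_B·δ_B
δ_mix = 0.850 × (-49.81) + 0.150 × (-62.02)
δ_mix = -42.339 + -9.303 = -51.642‰

-51.64‰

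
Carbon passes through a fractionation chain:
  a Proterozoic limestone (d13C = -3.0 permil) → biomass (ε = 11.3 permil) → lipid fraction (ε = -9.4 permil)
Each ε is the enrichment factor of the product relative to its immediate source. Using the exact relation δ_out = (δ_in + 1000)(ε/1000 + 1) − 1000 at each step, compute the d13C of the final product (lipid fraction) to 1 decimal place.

-1.2 permil

step 1: δ = (-3.00 + 1000)·(11.3/1000 + 1) − 1000 = 8.27 permil
step 2: δ = (8.27 + 1000)·(-9.4/1000 + 1) − 1000 = -1.21 permil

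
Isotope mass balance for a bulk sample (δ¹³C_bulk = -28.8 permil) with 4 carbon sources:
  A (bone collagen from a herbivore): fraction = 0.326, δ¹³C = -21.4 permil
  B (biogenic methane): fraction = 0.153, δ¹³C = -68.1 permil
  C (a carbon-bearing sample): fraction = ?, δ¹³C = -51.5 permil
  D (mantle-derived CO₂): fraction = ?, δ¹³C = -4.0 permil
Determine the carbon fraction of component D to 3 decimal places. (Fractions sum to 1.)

0.325

Let f_D and f_C be the unknown fractions; fractions sum to 1 so f_D + f_C = 0.521.
Mass balance: Σ fᵢ·δᵢ = δ_bulk ⇒ f_D·(-4.0) + f_C·(-51.5) = -28.8 − (-17.396) = -11.404
Substitute f_C = 0.521 − f_D:
f_D·(-4.0 − -51.5) = -11.404 − 0.521×(-51.5) = 15.427
f_D = 15.427 / 47.5 = 0.3248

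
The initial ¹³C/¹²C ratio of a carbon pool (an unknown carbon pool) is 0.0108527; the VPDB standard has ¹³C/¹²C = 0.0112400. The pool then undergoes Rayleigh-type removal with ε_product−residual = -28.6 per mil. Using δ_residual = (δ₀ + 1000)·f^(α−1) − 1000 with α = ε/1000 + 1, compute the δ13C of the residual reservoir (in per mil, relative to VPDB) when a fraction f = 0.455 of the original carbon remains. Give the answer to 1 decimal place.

δ₀ = (0.0108527/0.0112400 − 1)×1000 = (0.965543 − 1)×1000 = -34.457 per mil
α − 1 = ε/1000 = -0.0286
f^(α−1) = 0.455^(-0.0286) = 1.022777
δ_res = (-34.457 + 1000) × 1.022777 − 1000 = 987.535 − 1000 = -12.47 per mil

-12.5 per mil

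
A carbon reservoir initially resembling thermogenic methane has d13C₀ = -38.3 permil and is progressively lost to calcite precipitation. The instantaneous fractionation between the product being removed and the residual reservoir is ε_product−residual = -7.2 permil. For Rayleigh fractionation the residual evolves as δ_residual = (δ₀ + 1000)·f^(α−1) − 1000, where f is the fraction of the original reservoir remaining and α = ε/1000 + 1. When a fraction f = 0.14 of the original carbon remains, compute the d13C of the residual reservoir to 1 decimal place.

-24.6 permil

Rayleigh residual: δ_res = (δ₀ + 1000)·f^(α−1) − 1000
α = ε/1000 + 1 = 0.99280, so α − 1 = -0.00720
f^(α−1) = 0.14^(-0.00720) = 1.014257
δ_res = (-38.3 + 1000) × 1.014257 − 1000 = 975.411 − 1000 = -24.59 permil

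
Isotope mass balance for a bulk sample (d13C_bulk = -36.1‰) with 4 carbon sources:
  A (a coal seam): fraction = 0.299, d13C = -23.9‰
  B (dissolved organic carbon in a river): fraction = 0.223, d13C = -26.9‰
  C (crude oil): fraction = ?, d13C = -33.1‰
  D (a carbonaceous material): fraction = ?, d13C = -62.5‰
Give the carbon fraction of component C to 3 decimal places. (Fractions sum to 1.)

Let f_C and f_D be the unknown fractions; fractions sum to 1 so f_C + f_D = 0.478.
Mass balance: Σ fᵢ·δᵢ = δ_bulk ⇒ f_C·(-33.1) + f_D·(-62.5) = -36.1 − (-13.145) = -22.955
Substitute f_D = 0.478 − f_C:
f_C·(-33.1 − -62.5) = -22.955 − 0.478×(-62.5) = 6.920
f_C = 6.920 / 29.4 = 0.2354

0.235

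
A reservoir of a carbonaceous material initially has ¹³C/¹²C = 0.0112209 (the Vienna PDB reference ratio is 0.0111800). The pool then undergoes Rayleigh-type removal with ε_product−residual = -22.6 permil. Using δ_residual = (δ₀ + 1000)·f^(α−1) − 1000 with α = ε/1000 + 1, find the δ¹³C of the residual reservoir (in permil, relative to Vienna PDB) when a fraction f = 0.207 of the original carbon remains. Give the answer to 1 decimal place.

δ₀ = (0.0112209/0.0111800 − 1)×1000 = (1.003658 − 1)×1000 = 3.658 permil
α − 1 = ε/1000 = -0.0226
f^(α−1) = 0.207^(-0.0226) = 1.036237
δ_res = (3.658 + 1000) × 1.036237 − 1000 = 1040.028 − 1000 = 40.03 permil

40.0 permil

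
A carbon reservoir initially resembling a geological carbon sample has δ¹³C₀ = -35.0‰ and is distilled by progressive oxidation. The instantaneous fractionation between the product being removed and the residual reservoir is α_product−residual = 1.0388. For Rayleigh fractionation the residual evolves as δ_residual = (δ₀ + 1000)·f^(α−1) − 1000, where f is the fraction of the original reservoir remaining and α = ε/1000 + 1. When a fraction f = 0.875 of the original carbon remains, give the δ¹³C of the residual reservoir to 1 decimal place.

-40.0‰

Rayleigh residual: δ_res = (δ₀ + 1000)·f^(α−1) − 1000
α − 1 = 0.03880
f^(α−1) = 0.875^(0.03880) = 0.994832
δ_res = (-35.0 + 1000) × 0.994832 − 1000 = 960.013 − 1000 = -39.99‰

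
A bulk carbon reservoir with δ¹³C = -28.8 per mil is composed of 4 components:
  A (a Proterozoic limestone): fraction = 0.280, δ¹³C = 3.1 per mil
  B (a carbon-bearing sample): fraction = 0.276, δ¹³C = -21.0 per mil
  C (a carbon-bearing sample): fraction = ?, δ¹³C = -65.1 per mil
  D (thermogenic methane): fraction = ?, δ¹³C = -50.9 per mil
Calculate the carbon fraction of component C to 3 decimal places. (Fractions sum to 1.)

0.090

Let f_C and f_D be the unknown fractions; fractions sum to 1 so f_C + f_D = 0.444.
Mass balance: Σ fᵢ·δᵢ = δ_bulk ⇒ f_C·(-65.1) + f_D·(-50.9) = -28.8 − (-4.928) = -23.872
Substitute f_D = 0.444 − f_C:
f_C·(-65.1 − -50.9) = -23.872 − 0.444×(-50.9) = -1.272
f_C = -1.272 / -14.2 = 0.0896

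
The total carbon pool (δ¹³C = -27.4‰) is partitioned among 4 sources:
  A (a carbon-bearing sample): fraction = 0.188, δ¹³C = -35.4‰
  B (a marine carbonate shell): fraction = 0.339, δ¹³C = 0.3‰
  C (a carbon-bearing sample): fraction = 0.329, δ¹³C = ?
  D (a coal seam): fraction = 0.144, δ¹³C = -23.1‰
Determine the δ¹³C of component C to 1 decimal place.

-53.3‰

Isotope mass balance: δ_bulk = Σ fᵢ·δᵢ.
-27.4 = 0.188×(-35.4) + 0.339×(0.3) + 0.329×δ_C + 0.144×(-23.1)
0.329·δ_C = -27.4 − (-9.880) = -17.520
δ_C = -17.520 / 0.329 = -53.25‰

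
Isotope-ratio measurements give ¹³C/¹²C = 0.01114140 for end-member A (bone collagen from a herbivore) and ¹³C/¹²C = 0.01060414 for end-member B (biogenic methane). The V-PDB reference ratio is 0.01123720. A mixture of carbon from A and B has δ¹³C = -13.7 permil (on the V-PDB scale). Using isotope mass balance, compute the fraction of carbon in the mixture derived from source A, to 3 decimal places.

δ_A = (0.01114140/0.01123720 − 1)×1000 = (0.991475 − 1)×1000 = -8.525 permil
δ_B = (0.01060414/0.01123720 − 1)×1000 = (0.943664 − 1)×1000 = -56.336 permil
f_A = (δ_mix − δ_B)/(δ_A − δ_B) = (-13.7 − (-56.336))/(-8.525 − (-56.336))
f_A = 42.636 / 47.811 = 0.8918

0.892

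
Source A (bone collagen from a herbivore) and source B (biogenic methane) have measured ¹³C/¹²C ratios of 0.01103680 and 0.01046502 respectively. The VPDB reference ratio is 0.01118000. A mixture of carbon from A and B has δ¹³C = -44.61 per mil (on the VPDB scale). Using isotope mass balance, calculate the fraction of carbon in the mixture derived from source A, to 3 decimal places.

δ_A = (0.01103680/0.01118000 − 1)×1000 = (0.987191 − 1)×1000 = -12.809 per mil
δ_B = (0.01046502/0.01118000 − 1)×1000 = (0.936048 − 1)×1000 = -63.952 per mil
f_A = (δ_mix − δ_B)/(δ_A − δ_B) = (-44.61 − (-63.952))/(-12.809 − (-63.952))
f_A = 19.342 / 51.143 = 0.3782

0.378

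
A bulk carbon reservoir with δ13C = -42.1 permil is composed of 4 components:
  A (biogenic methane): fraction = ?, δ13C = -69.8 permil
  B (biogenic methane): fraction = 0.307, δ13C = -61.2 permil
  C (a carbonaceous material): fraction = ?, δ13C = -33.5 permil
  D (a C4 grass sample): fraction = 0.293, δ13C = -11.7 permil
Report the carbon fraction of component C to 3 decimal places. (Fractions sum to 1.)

0.221

Let f_C and f_A be the unknown fractions; fractions sum to 1 so f_C + f_A = 0.400.
Mass balance: Σ fᵢ·δᵢ = δ_bulk ⇒ f_C·(-33.5) + f_A·(-69.8) = -42.1 − (-22.216) = -19.884
Substitute f_A = 0.400 − f_C:
f_C·(-33.5 − -69.8) = -19.884 − 0.400×(-69.8) = 8.037
f_C = 8.037 / 36.3 = 0.2214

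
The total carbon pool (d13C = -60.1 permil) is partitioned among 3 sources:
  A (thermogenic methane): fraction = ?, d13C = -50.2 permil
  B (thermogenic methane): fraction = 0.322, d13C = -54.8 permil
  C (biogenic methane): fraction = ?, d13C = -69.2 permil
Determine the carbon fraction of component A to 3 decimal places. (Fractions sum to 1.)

0.235

Let f_A and f_C be the unknown fractions; fractions sum to 1 so f_A + f_C = 0.678.
Mass balance: Σ fᵢ·δᵢ = δ_bulk ⇒ f_A·(-50.2) + f_C·(-69.2) = -60.1 − (-17.646) = -42.454
Substitute f_C = 0.678 − f_A:
f_A·(-50.2 − -69.2) = -42.454 − 0.678×(-69.2) = 4.463
f_A = 4.463 / 19.0 = 0.2349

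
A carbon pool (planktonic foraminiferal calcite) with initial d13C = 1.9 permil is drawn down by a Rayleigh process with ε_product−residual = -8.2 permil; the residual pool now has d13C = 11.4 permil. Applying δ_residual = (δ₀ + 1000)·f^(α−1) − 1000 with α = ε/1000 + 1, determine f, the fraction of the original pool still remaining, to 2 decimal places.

0.32

α − 1 = ε/1000 = -0.0082
(δ_res + 1000)/(δ₀ + 1000) = (11.4 + 1000)/(1.9 + 1000) = 1011.4/1001.9 = 1.009482
f = 1.009482^(1/-0.0082) = exp(ln(1.009482)/-0.0082) = exp(0.00944/-0.0082)
f = exp(-1.1509) = 0.3164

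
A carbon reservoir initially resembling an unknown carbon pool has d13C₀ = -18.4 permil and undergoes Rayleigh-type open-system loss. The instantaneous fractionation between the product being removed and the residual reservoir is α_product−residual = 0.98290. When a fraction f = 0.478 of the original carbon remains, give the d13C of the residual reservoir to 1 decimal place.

Rayleigh residual: δ_res = (δ₀ + 1000)·f^(α−1) − 1000
α − 1 = -0.01710
f^(α−1) = 0.478^(-0.01710) = 1.012702
δ_res = (-18.4 + 1000) × 1.012702 − 1000 = 994.069 − 1000 = -5.93 permil

-5.9 permil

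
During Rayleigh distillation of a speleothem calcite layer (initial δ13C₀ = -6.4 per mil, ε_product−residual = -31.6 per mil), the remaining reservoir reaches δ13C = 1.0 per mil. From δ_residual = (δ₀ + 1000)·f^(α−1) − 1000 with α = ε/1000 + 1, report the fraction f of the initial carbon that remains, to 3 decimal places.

α − 1 = ε/1000 = -0.0316
(δ_res + 1000)/(δ₀ + 1000) = (1.0 + 1000)/(-6.4 + 1000) = 1001.0/993.6 = 1.007448
f = 1.007448^(1/-0.0316) = exp(ln(1.007448)/-0.0316) = exp(0.00742/-0.0316)
f = exp(-0.2348) = 0.7907

0.791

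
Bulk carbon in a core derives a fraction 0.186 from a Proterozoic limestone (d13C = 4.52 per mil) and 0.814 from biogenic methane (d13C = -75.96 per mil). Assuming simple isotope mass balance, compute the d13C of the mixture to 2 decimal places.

δ_mix = f_A·δ_A + f_B·δ_B
δ_mix = 0.186 × (4.52) + 0.814 × (-75.96)
δ_mix = 0.841 + -61.831 = -60.991 per mil

-60.99 per mil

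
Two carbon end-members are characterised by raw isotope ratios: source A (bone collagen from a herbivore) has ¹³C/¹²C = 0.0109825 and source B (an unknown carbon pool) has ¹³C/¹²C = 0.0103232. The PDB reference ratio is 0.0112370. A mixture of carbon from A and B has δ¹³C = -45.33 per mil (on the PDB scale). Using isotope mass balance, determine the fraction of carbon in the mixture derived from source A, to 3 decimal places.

0.613

δ_A = (0.0109825/0.0112370 − 1)×1000 = (0.977352 − 1)×1000 = -22.648 per mil
δ_B = (0.0103232/0.0112370 − 1)×1000 = (0.918679 − 1)×1000 = -81.321 per mil
f_A = (δ_mix − δ_B)/(δ_A − δ_B) = (-45.33 − (-81.321))/(-22.648 − (-81.321))
f_A = 35.991 / 58.672 = 0.6134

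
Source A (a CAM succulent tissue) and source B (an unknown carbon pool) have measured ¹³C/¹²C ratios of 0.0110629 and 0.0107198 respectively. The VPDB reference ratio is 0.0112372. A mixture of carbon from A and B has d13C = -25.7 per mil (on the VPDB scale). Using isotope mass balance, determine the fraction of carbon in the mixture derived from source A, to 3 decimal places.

0.666

δ_A = (0.0110629/0.0112372 − 1)×1000 = (0.984489 − 1)×1000 = -15.511 per mil
δ_B = (0.0107198/0.0112372 − 1)×1000 = (0.953957 − 1)×1000 = -46.043 per mil
f_A = (δ_mix − δ_B)/(δ_A − δ_B) = (-25.7 − (-46.043))/(-15.511 − (-46.043))
f_A = 20.343 / 30.533 = 0.6663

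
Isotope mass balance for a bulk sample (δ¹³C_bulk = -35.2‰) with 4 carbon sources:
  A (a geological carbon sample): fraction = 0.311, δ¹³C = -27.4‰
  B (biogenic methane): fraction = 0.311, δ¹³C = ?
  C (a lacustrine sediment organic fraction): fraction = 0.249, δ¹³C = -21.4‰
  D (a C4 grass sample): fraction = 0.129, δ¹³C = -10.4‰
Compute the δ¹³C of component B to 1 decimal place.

Isotope mass balance: δ_bulk = Σ fᵢ·δᵢ.
-35.2 = 0.311×(-27.4) + 0.311×δ_B + 0.249×(-21.4) + 0.129×(-10.4)
0.311·δ_B = -35.2 − (-15.192) = -20.008
δ_B = -20.008 / 0.311 = -64.34‰

-64.3‰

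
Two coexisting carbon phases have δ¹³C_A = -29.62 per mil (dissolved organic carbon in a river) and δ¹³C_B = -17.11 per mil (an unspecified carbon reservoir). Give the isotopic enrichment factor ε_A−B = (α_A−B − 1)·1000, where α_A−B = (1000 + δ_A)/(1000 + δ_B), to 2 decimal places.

-12.73 per mil

α_A−B = (1000 + -29.62) / (1000 + -17.11) = 970.38 / 982.89 = 0.987272
ε_A−B = (0.987272 − 1) × 1000 = -12.728 per mil
(The approximation ε ≈ δ_A − δ_B would give -12.51 per mil.)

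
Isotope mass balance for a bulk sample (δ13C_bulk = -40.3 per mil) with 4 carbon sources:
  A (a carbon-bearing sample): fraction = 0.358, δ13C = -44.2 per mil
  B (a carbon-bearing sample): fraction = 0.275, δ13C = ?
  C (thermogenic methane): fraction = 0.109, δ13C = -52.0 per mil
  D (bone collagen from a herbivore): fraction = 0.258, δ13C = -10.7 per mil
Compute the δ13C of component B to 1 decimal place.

Isotope mass balance: δ_bulk = Σ fᵢ·δᵢ.
-40.3 = 0.358×(-44.2) + 0.275×δ_B + 0.109×(-52.0) + 0.258×(-10.7)
0.275·δ_B = -40.3 − (-24.252) = -16.048
δ_B = -16.048 / 0.275 = -58.36 per mil

-58.4 per mil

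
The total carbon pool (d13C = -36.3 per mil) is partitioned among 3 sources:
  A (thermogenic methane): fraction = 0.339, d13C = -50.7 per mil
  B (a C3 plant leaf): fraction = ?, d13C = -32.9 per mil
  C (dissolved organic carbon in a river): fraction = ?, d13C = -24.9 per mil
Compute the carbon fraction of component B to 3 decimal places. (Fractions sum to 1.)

0.332

Let f_B and f_C be the unknown fractions; fractions sum to 1 so f_B + f_C = 0.661.
Mass balance: Σ fᵢ·δᵢ = δ_bulk ⇒ f_B·(-32.9) + f_C·(-24.9) = -36.3 − (-17.187) = -19.113
Substitute f_C = 0.661 − f_B:
f_B·(-32.9 − -24.9) = -19.113 − 0.661×(-24.9) = -2.654
f_B = -2.654 / -8.0 = 0.3317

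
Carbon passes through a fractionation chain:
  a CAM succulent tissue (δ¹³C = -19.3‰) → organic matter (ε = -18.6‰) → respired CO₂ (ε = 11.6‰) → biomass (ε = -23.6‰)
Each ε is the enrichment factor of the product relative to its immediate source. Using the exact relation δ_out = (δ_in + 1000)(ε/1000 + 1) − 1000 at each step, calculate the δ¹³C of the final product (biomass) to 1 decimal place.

-49.4‰

step 1: δ = (-19.30 + 1000)·(-18.6/1000 + 1) − 1000 = -37.54‰
step 2: δ = (-37.54 + 1000)·(11.6/1000 + 1) − 1000 = -26.38‰
step 3: δ = (-26.38 + 1000)·(-23.6/1000 + 1) − 1000 = -49.35‰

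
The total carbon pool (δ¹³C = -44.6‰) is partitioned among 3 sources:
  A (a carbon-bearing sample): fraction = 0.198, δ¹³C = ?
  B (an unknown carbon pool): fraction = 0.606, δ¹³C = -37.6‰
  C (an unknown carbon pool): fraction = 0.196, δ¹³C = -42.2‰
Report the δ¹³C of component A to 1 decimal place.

-68.4‰

Isotope mass balance: δ_bulk = Σ fᵢ·δᵢ.
-44.6 = 0.198×δ_A + 0.606×(-37.6) + 0.196×(-42.2)
0.198·δ_A = -44.6 − (-31.057) = -13.543
δ_A = -13.543 / 0.198 = -68.40‰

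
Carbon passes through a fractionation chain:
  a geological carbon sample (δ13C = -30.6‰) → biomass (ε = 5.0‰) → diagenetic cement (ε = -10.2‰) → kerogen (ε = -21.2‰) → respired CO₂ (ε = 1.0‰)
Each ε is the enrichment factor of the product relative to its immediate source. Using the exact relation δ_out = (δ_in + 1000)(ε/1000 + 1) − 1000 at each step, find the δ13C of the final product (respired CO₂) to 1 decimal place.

step 1: δ = (-30.60 + 1000)·(5.0/1000 + 1) − 1000 = -25.75‰
step 2: δ = (-25.75 + 1000)·(-10.2/1000 + 1) − 1000 = -35.69‰
step 3: δ = (-35.69 + 1000)·(-21.2/1000 + 1) − 1000 = -56.13‰
step 4: δ = (-56.13 + 1000)·(1.0/1000 + 1) − 1000 = -55.19‰

-55.2‰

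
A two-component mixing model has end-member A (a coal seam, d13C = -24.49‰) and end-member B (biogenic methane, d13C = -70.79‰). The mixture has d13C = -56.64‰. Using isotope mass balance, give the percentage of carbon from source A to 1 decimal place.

δ_mix = f_A·δ_A + (1 − f_A)·δ_B  ⇒  f_A = (δ_mix − δ_B)/(δ_A − δ_B)
f_A = (-56.64 − (-70.79)) / (-24.49 − (-70.79))
f_A = 14.15 / 46.30 = 0.3056

30.6%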